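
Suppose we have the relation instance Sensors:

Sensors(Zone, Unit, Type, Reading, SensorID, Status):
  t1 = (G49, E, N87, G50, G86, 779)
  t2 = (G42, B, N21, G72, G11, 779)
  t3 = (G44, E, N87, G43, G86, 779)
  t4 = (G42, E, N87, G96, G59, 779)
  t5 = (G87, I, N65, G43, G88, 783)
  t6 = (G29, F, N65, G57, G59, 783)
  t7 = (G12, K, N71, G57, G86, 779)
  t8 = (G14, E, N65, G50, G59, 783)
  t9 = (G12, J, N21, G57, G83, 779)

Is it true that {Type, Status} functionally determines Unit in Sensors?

No

(Type=N87, Status=779): rows 1, 3, 4 → Unit = E, E, E ✓
(Type=N21, Status=779): rows 2, 9 → Unit takes values {B, J} — violation
(Type=N65, Status=783): rows 5, 6, 8 → Unit takes values {I, F, E} — violation
(Type=N71, Status=779): row 7 → Unit = K ✓
Two rows agree on {Type, Status} but differ on Unit, so {Type, Status} -> Unit does not hold.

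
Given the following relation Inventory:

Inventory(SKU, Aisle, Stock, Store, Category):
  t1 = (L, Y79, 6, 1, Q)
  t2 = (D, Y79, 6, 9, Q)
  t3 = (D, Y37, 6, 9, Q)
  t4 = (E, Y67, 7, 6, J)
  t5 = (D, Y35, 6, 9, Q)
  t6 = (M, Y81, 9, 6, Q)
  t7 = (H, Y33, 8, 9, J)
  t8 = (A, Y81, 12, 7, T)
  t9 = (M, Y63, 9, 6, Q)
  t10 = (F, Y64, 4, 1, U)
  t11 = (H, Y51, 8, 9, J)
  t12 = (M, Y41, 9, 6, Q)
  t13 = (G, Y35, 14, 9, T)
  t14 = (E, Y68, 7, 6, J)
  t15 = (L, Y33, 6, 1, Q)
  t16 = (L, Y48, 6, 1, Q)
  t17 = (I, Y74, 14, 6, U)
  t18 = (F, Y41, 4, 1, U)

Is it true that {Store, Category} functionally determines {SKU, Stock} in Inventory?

Yes

(Store=1, Category=Q): rows 1, 15, 16 → {SKU,Stock} = (L, 6), (L, 6), (L, 6) ✓
(Store=9, Category=Q): rows 2, 3, 5 → {SKU,Stock} = (D, 6), (D, 6), (D, 6) ✓
(Store=6, Category=J): rows 4, 14 → {SKU,Stock} = (E, 7), (E, 7) ✓
(Store=6, Category=Q): rows 6, 9, 12 → {SKU,Stock} = (M, 9), (M, 9), (M, 9) ✓
(Store=9, Category=J): rows 7, 11 → {SKU,Stock} = (H, 8), (H, 8) ✓
(Store=7, Category=T): row 8 → {SKU,Stock} = (A, 12) ✓
(Store=1, Category=U): rows 10, 18 → {SKU,Stock} = (F, 4), (F, 4) ✓
(Store=9, Category=T): row 13 → {SKU,Stock} = (G, 14) ✓
(Store=6, Category=U): row 17 → {SKU,Stock} = (I, 14) ✓
Every {Store, Category} value is associated with a single {SKU, Stock} value, so {Store, Category} -> {SKU, Stock} holds.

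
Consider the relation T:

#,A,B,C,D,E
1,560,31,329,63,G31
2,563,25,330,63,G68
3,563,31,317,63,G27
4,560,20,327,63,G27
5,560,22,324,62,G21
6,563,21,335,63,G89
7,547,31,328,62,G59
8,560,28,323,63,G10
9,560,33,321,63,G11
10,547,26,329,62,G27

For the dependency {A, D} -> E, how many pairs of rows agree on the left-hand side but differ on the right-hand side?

10

(A=560, D=63): violating pairs (1,4), (1,8), (1,9), (4,8), (4,9), (8,9) — 6 pairs.
(A=563, D=63): violating pairs (2,3), (2,6), (3,6) — 3 pairs.
(A=547, D=62): violating pairs (7,10) — 1 pair.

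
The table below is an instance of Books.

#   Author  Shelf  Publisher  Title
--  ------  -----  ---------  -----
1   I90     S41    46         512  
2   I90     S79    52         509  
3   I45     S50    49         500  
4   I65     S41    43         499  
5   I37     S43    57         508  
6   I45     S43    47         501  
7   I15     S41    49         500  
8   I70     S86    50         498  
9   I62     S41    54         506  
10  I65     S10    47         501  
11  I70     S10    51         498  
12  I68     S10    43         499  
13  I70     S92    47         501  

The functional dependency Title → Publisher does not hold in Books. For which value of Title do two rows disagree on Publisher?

Title=512: row 1 → Publisher = 46 ✓
Title=509: row 2 → Publisher = 52 ✓
Title=500: rows 3, 7 → Publisher = 49, 49 ✓
Title=499: rows 4, 12 → Publisher = 43, 43 ✓
Title=508: row 5 → Publisher = 57 ✓
Title=501: rows 6, 10, 13 → Publisher = 47, 47, 47 ✓
Title=498: rows 8, 11 → Publisher takes values {50, 51} — violation
Title=506: row 9 → Publisher = 54 ✓
The only Title value with inconsistent Publisher is Title=498.

498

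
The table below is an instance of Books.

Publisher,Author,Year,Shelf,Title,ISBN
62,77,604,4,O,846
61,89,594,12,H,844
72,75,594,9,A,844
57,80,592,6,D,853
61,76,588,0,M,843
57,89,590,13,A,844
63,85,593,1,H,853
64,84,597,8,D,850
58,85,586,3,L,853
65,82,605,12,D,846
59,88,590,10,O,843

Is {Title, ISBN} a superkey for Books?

Two distinct rows share (Title=A, ISBN=844), so {Title, ISBN} does not determine every attribute — not a superkey.

No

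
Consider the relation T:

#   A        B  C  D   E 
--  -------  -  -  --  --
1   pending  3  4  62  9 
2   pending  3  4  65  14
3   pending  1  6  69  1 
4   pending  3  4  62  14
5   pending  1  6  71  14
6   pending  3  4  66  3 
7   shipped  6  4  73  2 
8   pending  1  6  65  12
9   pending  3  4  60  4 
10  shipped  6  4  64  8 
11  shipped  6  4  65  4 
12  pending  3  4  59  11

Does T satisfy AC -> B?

Yes

(A=pending, C=4): rows 1, 2, 4, 6, 9, 12 → B = 3, 3, 3, 3, 3, 3 ✓
(A=pending, C=6): rows 3, 5, 8 → B = 1, 1, 1 ✓
(A=shipped, C=4): rows 7, 10, 11 → B = 6, 6, 6 ✓
Every AC value is associated with a single B value, so AC -> B holds.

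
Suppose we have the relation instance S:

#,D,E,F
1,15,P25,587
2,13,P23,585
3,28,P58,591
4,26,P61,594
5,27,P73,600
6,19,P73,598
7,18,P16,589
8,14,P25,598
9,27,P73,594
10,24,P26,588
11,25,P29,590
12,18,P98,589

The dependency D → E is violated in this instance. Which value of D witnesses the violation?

18

D=15: row 1 → E = P25 ✓
D=13: row 2 → E = P23 ✓
D=28: row 3 → E = P58 ✓
D=26: row 4 → E = P61 ✓
D=27: rows 5, 9 → E = P73, P73 ✓
D=19: row 6 → E = P73 ✓
D=18: rows 7, 12 → E takes values {P16, P98} — violation
D=14: row 8 → E = P25 ✓
D=24: row 10 → E = P26 ✓
D=25: row 11 → E = P29 ✓
The only D value with inconsistent E is D=18.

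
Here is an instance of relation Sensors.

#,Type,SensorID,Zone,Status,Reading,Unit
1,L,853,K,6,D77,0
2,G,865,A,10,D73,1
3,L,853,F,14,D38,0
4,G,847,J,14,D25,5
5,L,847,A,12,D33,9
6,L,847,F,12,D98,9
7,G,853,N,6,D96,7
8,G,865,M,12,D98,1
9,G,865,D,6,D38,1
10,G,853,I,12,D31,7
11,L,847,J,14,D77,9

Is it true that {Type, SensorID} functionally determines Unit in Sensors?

Yes

(Type=L, SensorID=853): rows 1, 3 → Unit = 0, 0 ✓
(Type=G, SensorID=865): rows 2, 8, 9 → Unit = 1, 1, 1 ✓
(Type=G, SensorID=847): row 4 → Unit = 5 ✓
(Type=L, SensorID=847): rows 5, 6, 11 → Unit = 9, 9, 9 ✓
(Type=G, SensorID=853): rows 7, 10 → Unit = 7, 7 ✓
Every {Type, SensorID} value is associated with a single Unit value, so {Type, SensorID} → Unit holds.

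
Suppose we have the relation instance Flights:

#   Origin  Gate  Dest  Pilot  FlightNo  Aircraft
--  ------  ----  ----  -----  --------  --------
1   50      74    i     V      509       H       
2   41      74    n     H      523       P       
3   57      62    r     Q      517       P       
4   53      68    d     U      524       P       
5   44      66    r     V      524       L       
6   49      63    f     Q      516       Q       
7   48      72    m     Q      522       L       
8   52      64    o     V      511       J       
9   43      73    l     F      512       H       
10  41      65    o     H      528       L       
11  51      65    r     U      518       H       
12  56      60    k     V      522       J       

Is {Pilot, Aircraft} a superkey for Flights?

No

Rows 8 and 12 have the same {Pilot, Aircraft} value (Pilot=V, Aircraft=J) but are distinct tuples, so {Pilot, Aircraft} does not determine every attribute — not a superkey.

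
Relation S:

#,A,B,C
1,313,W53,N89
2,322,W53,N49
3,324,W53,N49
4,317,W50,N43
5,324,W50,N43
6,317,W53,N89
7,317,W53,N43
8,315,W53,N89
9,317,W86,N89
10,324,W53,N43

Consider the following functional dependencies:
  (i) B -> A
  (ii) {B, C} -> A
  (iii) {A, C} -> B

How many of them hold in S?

(i) B -> A: B=W53: rows 1, 2, 3, 6, 7, 8, 10 → A takes values {313, 322, 324, 317, 315} — violation; B=W50: rows 4, 5 → A takes values {317, 324} — violation — fails.
(ii) {B, C} -> A: (B=W53, C=N89): rows 1, 6, 8 → A takes values {313, 317, 315} — violation; (B=W53, C=N49): rows 2, 3 → A takes values {322, 324} — violation; (B=W50, C=N43): rows 4, 5 → A takes values {317, 324} — violation; (B=W53, C=N43): rows 7, 10 → A takes values {317, 324} — violation — fails.
(iii) {A, C} -> B: (A=317, C=N43): rows 4, 7 → B takes values {W50, W53} — violation; (A=324, C=N43): rows 5, 10 → B takes values {W50, W53} — violation; (A=317, C=N89): rows 6, 9 → B takes values {W53, W86} — violation — fails.
None of the 3 dependencies hold.

0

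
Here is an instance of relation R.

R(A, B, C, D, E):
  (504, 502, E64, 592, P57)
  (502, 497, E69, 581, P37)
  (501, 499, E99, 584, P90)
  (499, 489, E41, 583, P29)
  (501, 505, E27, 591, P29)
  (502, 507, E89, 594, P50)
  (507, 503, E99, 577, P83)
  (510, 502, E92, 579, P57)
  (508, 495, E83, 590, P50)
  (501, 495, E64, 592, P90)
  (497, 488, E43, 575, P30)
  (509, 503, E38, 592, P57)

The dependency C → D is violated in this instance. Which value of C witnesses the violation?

C=E64: 2 rows → D = 592, 592 ✓
C=E69: 1 row → D = 581 ✓
C=E99: 2 rows → D takes values {584, 577} — violation
C=E41: 1 row → D = 583 ✓
C=E27: 1 row → D = 591 ✓
C=E89: 1 row → D = 594 ✓
C=E92: 1 row → D = 579 ✓
C=E83: 1 row → D = 590 ✓
C=E43: 1 row → D = 575 ✓
C=E38: 1 row → D = 592 ✓
The only C value with inconsistent D is C=E99.

E99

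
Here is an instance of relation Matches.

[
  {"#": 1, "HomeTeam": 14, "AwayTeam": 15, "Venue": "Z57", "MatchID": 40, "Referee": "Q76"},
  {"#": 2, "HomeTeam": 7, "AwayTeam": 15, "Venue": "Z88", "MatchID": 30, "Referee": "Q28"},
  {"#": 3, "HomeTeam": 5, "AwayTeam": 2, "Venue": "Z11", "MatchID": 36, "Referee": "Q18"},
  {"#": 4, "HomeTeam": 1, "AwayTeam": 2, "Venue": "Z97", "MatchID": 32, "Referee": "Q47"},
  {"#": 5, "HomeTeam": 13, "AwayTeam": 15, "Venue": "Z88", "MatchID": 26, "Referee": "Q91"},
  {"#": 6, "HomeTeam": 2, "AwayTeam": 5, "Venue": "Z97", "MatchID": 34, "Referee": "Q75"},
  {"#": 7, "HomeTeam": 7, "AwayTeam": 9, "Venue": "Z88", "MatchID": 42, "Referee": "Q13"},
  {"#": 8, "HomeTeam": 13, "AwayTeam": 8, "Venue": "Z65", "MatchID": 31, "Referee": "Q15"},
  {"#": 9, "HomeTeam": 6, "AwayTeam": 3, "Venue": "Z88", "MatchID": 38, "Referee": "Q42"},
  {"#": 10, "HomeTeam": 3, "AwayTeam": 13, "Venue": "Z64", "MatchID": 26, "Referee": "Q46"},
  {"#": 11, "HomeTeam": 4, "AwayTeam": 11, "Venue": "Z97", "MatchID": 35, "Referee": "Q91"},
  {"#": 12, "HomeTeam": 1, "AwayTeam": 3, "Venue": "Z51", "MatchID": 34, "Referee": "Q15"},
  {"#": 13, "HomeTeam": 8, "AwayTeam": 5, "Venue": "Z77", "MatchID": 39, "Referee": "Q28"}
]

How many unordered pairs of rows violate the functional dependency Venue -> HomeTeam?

Venue=Z88: violating pairs (2,5), (2,9), (5,7), (5,9), (7,9) — 5 pairs.
Venue=Z97: violating pairs (4,6), (4,11), (6,11) — 3 pairs.

8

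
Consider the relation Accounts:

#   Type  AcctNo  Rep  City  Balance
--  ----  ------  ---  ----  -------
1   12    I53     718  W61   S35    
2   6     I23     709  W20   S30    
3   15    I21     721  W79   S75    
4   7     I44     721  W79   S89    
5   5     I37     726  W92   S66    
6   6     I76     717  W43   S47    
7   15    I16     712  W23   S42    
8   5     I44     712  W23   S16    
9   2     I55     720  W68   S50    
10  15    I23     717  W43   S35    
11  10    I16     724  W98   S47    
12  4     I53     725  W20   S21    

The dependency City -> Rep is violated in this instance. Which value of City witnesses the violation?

City=W61: row 1 → Rep = 718 ✓
City=W20: rows 2, 12 → Rep takes values {709, 725} — violation
City=W79: rows 3, 4 → Rep = 721, 721 ✓
City=W92: row 5 → Rep = 726 ✓
City=W43: rows 6, 10 → Rep = 717, 717 ✓
City=W23: rows 7, 8 → Rep = 712, 712 ✓
City=W68: row 9 → Rep = 720 ✓
City=W98: row 11 → Rep = 724 ✓
The only City value with inconsistent Rep is City=W20.

W20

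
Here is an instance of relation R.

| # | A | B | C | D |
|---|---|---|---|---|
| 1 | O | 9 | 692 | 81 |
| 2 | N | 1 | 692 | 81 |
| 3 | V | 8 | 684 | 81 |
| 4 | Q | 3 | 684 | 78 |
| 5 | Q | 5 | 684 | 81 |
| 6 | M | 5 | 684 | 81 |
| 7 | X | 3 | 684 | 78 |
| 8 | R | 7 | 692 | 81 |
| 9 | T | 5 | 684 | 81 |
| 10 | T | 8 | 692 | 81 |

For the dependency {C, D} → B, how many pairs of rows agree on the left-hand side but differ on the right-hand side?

9

(C=692, D=81): violating pairs (1,2), (1,8), (1,10), (2,8), (2,10), (8,10) — 6 pairs.
(C=684, D=81): violating pairs (3,5), (3,6), (3,9) — 3 pairs.
(C=684, D=78): all 2 rows agree on B — 0 pairs.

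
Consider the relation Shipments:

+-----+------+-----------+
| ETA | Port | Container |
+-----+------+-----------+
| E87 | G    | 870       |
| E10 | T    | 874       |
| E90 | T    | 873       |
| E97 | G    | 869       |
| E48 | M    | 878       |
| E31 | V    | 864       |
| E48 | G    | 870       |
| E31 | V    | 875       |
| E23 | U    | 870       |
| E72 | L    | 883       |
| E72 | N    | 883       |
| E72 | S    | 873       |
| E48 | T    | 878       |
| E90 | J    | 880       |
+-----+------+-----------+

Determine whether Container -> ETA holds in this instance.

Container=870: 3 rows → ETA takes values {E87, E48, E23} — violation
Container=874: 1 row → ETA = E10 ✓
Container=873: 2 rows → ETA takes values {E90, E72} — violation
Container=869: 1 row → ETA = E97 ✓
Container=878: 2 rows → ETA = E48, E48 ✓
Container=864: 1 row → ETA = E31 ✓
Container=875: 1 row → ETA = E31 ✓
Container=883: 2 rows → ETA = E72, E72 ✓
Container=880: 1 row → ETA = E90 ✓
Two rows agree on Container but differ on ETA, so Container -> ETA does not hold.

No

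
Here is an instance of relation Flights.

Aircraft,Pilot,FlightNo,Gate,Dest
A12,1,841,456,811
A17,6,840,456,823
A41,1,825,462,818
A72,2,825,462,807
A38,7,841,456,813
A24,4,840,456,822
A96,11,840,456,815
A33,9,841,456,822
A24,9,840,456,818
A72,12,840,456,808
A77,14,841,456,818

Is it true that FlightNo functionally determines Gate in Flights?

Yes

FlightNo=841: 4 rows → Gate = 456, 456, 456, 456 ✓
FlightNo=840: 5 rows → Gate = 456, 456, 456, 456, 456 ✓
FlightNo=825: 2 rows → Gate = 462, 462 ✓
Every FlightNo value is associated with a single Gate value, so FlightNo -> Gate holds.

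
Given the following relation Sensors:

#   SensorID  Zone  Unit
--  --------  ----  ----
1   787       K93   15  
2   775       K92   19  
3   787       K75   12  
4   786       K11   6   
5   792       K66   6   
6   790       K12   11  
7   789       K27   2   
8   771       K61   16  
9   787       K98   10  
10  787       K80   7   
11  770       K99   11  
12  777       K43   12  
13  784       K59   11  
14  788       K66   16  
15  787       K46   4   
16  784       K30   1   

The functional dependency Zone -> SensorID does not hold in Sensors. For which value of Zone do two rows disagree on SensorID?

K66

Zone=K93: row 1 → SensorID = 787 ✓
Zone=K92: row 2 → SensorID = 775 ✓
Zone=K75: row 3 → SensorID = 787 ✓
Zone=K11: row 4 → SensorID = 786 ✓
Zone=K66: rows 5, 14 → SensorID takes values {792, 788} — violation
Zone=K12: row 6 → SensorID = 790 ✓
Zone=K27: row 7 → SensorID = 789 ✓
Zone=K61: row 8 → SensorID = 771 ✓
Zone=K98: row 9 → SensorID = 787 ✓
Zone=K80: row 10 → SensorID = 787 ✓
Zone=K99: row 11 → SensorID = 770 ✓
Zone=K43: row 12 → SensorID = 777 ✓
Zone=K59: row 13 → SensorID = 784 ✓
Zone=K46: row 15 → SensorID = 787 ✓
Zone=K30: row 16 → SensorID = 784 ✓
The only Zone value with inconsistent SensorID is Zone=K66.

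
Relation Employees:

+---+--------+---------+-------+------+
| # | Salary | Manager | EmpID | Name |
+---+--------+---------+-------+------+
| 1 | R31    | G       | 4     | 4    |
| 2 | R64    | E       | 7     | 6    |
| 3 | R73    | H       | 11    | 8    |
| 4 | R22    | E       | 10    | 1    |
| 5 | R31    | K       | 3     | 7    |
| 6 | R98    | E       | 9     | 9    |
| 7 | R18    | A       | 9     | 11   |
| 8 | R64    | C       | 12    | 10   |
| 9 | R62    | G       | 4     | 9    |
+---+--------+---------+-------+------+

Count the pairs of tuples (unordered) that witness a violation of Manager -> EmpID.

3

Manager=G: all 2 rows agree on EmpID — 0 pairs.
Manager=E: violating pairs (2,4), (2,6), (4,6) — 3 pairs.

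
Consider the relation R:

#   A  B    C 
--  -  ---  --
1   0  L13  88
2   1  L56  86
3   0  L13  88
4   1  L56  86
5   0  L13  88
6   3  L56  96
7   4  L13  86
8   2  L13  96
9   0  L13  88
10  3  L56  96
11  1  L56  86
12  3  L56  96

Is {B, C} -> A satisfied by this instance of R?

(B=L13, C=88): rows 1, 3, 5, 9 → A = 0, 0, 0, 0 ✓
(B=L56, C=86): rows 2, 4, 11 → A = 1, 1, 1 ✓
(B=L56, C=96): rows 6, 10, 12 → A = 3, 3, 3 ✓
(B=L13, C=86): row 7 → A = 4 ✓
(B=L13, C=96): row 8 → A = 2 ✓
Every {B, C} value is associated with a single A value, so {B, C} -> A holds.

Yes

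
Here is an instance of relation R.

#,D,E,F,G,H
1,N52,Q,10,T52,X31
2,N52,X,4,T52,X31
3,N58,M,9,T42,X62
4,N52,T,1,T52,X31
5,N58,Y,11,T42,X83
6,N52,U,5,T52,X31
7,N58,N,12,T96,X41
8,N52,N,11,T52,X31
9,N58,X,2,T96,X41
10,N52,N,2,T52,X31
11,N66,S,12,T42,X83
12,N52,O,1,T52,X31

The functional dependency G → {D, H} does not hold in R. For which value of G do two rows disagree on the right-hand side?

T42

G=T52: rows 1, 2, 4, 6, 8, 10, 12 → {D,H} = (N52, X31), (N52, X31), (N52, X31), (N52, X31), (N52, X31), (N52, X31), (N52, X31) ✓
G=T42: rows 3, 5, 11 → {D,H} takes values {(N58, X62), (N58, X83), (N66, X83)} — violation
G=T96: rows 7, 9 → {D,H} = (N58, X41), (N58, X41) ✓
The only G value with inconsistent RHS is G=T42.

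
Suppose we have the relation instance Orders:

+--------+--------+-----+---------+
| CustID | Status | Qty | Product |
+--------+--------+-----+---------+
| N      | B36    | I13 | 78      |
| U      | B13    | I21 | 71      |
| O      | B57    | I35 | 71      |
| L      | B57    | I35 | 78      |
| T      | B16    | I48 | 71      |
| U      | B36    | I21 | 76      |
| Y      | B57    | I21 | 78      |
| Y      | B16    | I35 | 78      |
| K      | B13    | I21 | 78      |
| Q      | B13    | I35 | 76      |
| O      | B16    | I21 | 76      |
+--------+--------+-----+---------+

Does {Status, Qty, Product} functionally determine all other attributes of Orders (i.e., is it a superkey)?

All 11 rows have distinct {Status, Qty, Product} values, so {Status, Qty, Product} → (all attributes) holds and {Status, Qty, Product} is a superkey.

Yes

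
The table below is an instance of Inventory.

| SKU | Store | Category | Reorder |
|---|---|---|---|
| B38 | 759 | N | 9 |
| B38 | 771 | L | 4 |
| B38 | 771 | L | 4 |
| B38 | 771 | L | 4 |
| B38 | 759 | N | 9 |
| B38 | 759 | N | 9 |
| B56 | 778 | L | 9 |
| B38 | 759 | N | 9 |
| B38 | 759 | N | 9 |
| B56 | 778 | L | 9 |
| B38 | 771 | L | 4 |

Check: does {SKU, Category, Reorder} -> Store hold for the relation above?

Yes

(SKU=B38, Category=N, Reorder=9): 5 rows → Store = 759, 759, 759, 759, 759 ✓
(SKU=B38, Category=L, Reorder=4): 4 rows → Store = 771, 771, 771, 771 ✓
(SKU=B56, Category=L, Reorder=9): 2 rows → Store = 778, 778 ✓
Every {SKU, Category, Reorder} value is associated with a single Store value, so {SKU, Category, Reorder} -> Store holds.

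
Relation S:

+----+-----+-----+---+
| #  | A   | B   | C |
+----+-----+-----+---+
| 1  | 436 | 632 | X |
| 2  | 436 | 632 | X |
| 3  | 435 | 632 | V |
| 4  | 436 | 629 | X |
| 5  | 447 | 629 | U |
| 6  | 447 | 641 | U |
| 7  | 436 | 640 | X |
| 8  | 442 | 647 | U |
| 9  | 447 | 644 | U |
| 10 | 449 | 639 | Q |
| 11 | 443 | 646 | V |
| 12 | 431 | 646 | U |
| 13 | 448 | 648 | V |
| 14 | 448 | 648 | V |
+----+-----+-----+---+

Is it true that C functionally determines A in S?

No

C=X: rows 1, 2, 4, 7 → A = 436, 436, 436, 436 ✓
C=V: rows 3, 11, 13, 14 → A takes values {435, 443, 448} — violation
C=U: rows 5, 6, 8, 9, 12 → A takes values {447, 442, 431} — violation
C=Q: row 10 → A = 449 ✓
Two rows agree on C but differ on A, so C → A does not hold.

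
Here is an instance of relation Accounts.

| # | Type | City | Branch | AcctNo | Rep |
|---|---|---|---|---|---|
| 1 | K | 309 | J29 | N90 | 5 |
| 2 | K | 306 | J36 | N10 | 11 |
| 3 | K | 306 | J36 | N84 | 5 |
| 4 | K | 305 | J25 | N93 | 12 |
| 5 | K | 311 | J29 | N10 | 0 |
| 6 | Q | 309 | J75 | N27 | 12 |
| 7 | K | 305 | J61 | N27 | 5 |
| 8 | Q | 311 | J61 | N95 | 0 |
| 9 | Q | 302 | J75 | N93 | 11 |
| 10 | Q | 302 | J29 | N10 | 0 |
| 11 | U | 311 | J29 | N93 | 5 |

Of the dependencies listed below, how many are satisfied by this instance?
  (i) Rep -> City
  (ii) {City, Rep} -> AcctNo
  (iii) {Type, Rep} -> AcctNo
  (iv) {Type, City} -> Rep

(i) Rep -> City: Rep=5: rows 1, 3, 7, 11 → City takes values {309, 306, 305, 311} — violation; Rep=11: rows 2, 9 → City takes values {306, 302} — violation; Rep=12: rows 4, 6 → City takes values {305, 309} — violation; Rep=0: rows 5, 8, 10 → City takes values {311, 302} — violation — fails.
(ii) {City, Rep} -> AcctNo: (City=311, Rep=0): rows 5, 8 → AcctNo takes values {N10, N95} — violation — fails.
(iii) {Type, Rep} -> AcctNo: (Type=K, Rep=5): rows 1, 3, 7 → AcctNo takes values {N90, N84, N27} — violation; (Type=Q, Rep=0): rows 8, 10 → AcctNo takes values {N95, N10} — violation — fails.
(iv) {Type, City} -> Rep: (Type=K, City=306): rows 2, 3 → Rep takes values {11, 5} — violation; (Type=K, City=305): rows 4, 7 → Rep takes values {12, 5} — violation; (Type=Q, City=302): rows 9, 10 → Rep takes values {11, 0} — violation — fails.
None of the 4 dependencies hold.

0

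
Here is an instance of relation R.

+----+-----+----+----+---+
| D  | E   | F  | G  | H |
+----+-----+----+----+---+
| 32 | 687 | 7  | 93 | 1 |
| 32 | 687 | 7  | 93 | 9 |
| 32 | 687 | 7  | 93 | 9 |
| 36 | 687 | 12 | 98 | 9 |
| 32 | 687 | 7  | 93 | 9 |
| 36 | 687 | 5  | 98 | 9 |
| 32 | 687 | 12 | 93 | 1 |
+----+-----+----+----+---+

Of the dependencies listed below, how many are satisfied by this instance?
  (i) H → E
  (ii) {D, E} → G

(i) H → E: every LHS value maps to a single RHS value — holds.
(ii) {D, E} → G: every LHS value maps to a single RHS value — holds.
2 of the 2 dependencies hold.

2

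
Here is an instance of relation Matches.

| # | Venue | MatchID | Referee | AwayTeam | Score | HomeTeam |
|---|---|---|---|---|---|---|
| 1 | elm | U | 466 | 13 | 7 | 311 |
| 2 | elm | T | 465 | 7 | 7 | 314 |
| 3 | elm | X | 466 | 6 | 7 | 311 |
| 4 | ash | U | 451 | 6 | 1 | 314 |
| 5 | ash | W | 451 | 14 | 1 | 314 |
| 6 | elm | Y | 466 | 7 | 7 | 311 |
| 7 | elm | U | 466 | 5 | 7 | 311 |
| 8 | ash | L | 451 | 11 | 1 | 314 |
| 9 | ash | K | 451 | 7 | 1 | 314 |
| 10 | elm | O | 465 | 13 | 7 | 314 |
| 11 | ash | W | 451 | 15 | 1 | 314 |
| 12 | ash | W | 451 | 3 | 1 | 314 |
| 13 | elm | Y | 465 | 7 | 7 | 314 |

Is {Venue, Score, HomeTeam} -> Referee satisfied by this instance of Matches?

(Venue=elm, Score=7, HomeTeam=311): rows 1, 3, 6, 7 → Referee = 466, 466, 466, 466 ✓
(Venue=elm, Score=7, HomeTeam=314): rows 2, 10, 13 → Referee = 465, 465, 465 ✓
(Venue=ash, Score=1, HomeTeam=314): rows 4, 5, 8, 9, 11, 12 → Referee = 451, 451, 451, 451, 451, 451 ✓
Every {Venue, Score, HomeTeam} value is associated with a single Referee value, so {Venue, Score, HomeTeam} -> Referee holds.

Yes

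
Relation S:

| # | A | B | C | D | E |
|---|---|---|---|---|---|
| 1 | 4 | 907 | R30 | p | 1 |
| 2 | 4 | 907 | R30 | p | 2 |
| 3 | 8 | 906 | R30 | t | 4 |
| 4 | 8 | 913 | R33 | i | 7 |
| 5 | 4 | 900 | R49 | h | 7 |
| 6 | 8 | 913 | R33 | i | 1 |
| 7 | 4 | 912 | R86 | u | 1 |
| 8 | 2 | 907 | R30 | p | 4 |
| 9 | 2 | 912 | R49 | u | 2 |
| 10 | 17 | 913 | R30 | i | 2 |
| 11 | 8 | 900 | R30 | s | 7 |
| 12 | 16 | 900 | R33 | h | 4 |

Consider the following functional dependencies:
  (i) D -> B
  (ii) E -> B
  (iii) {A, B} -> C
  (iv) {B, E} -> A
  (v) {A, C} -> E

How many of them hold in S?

(i) D -> B: every LHS value maps to a single RHS value — holds.
(ii) E -> B: E=1: rows 1, 6, 7 → B takes values {907, 913, 912} — violation; E=2: rows 2, 9, 10 → B takes values {907, 912, 913} — violation; E=4: rows 3, 8, 12 → B takes values {906, 907, 900} — violation; E=7: rows 4, 5, 11 → B takes values {913, 900} — violation — fails.
(iii) {A, B} -> C: every LHS value maps to a single RHS value — holds.
(iv) {B, E} -> A: (B=900, E=7): rows 5, 11 → A takes values {4, 8} — violation — fails.
(v) {A, C} -> E: (A=4, C=R30): rows 1, 2 → E takes values {1, 2} — violation; (A=8, C=R30): rows 3, 11 → E takes values {4, 7} — violation; (A=8, C=R33): rows 4, 6 → E takes values {7, 1} — violation — fails.
2 of the 5 dependencies hold.

2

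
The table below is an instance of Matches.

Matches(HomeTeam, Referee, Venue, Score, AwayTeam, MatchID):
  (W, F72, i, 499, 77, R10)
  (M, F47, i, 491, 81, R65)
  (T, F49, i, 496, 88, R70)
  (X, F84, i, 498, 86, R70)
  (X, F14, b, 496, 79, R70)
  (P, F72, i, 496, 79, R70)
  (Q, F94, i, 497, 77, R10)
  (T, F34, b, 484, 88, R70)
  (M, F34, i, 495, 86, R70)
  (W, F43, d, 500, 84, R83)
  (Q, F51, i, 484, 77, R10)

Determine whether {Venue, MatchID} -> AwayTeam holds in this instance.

No

(Venue=i, MatchID=R10): 3 rows → AwayTeam = 77, 77, 77 ✓
(Venue=i, MatchID=R65): 1 row → AwayTeam = 81 ✓
(Venue=i, MatchID=R70): 4 rows → AwayTeam takes values {88, 86, 79} — violation
(Venue=b, MatchID=R70): 2 rows → AwayTeam takes values {79, 88} — violation
(Venue=d, MatchID=R83): 1 row → AwayTeam = 84 ✓
Two rows agree on {Venue, MatchID} but differ on AwayTeam, so {Venue, MatchID} -> AwayTeam does not hold.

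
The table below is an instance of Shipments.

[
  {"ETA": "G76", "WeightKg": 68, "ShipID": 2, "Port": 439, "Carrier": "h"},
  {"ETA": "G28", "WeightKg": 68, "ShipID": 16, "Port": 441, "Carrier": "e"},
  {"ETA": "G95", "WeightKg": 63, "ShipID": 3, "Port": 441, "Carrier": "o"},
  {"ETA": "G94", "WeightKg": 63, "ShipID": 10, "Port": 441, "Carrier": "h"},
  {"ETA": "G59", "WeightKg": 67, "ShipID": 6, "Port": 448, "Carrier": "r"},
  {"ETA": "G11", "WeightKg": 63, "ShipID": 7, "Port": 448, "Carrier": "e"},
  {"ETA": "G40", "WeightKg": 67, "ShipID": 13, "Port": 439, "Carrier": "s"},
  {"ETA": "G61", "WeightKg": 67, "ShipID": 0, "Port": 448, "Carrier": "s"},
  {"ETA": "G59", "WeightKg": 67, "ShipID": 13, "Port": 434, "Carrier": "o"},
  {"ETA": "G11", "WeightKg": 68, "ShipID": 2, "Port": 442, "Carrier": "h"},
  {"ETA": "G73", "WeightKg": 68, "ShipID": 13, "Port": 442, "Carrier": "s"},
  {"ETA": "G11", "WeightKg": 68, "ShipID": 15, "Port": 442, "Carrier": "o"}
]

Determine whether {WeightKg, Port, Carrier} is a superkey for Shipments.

All 12 rows have distinct {WeightKg, Port, Carrier} values, so {WeightKg, Port, Carrier} → (all attributes) holds and {WeightKg, Port, Carrier} is a superkey.

Yes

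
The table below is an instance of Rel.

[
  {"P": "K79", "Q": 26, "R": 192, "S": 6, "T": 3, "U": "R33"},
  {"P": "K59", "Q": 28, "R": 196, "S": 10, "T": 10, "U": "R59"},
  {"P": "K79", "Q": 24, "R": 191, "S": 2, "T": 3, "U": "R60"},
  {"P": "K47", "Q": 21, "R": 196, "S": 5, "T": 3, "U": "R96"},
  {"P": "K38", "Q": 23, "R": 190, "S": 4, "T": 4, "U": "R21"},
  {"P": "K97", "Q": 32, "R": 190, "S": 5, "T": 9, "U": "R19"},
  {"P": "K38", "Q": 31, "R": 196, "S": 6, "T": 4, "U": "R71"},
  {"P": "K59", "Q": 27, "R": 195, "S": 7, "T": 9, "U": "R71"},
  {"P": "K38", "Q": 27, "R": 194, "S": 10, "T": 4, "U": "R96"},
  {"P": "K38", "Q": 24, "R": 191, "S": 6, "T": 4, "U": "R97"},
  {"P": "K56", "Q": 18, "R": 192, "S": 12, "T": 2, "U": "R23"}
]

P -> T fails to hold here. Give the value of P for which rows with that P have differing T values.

K59

P=K79: 2 rows → T = 3, 3 ✓
P=K59: 2 rows → T takes values {10, 9} — violation
P=K47: 1 row → T = 3 ✓
P=K38: 4 rows → T = 4, 4, 4, 4 ✓
P=K97: 1 row → T = 9 ✓
P=K56: 1 row → T = 2 ✓
The only P value with inconsistent T is P=K59.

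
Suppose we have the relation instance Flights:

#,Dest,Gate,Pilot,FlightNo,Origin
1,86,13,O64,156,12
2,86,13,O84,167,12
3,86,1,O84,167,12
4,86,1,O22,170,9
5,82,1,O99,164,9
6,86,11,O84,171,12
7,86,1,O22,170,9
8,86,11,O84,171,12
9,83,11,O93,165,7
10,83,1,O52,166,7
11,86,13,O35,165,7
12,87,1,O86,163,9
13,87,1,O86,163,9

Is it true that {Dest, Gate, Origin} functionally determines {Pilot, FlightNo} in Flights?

No

(Dest=86, Gate=13, Origin=12): rows 1, 2 → {Pilot,FlightNo} takes values {(O64, 156), (O84, 167)} — violation
(Dest=86, Gate=1, Origin=12): row 3 → {Pilot,FlightNo} = (O84, 167) ✓
(Dest=86, Gate=1, Origin=9): rows 4, 7 → {Pilot,FlightNo} = (O22, 170), (O22, 170) ✓
(Dest=82, Gate=1, Origin=9): row 5 → {Pilot,FlightNo} = (O99, 164) ✓
(Dest=86, Gate=11, Origin=12): rows 6, 8 → {Pilot,FlightNo} = (O84, 171), (O84, 171) ✓
(Dest=83, Gate=11, Origin=7): row 9 → {Pilot,FlightNo} = (O93, 165) ✓
(Dest=83, Gate=1, Origin=7): row 10 → {Pilot,FlightNo} = (O52, 166) ✓
(Dest=86, Gate=13, Origin=7): row 11 → {Pilot,FlightNo} = (O35, 165) ✓
(Dest=87, Gate=1, Origin=9): rows 12, 13 → {Pilot,FlightNo} = (O86, 163), (O86, 163) ✓
Two rows agree on {Dest, Gate, Origin} but differ on {Pilot, FlightNo}, so {Dest, Gate, Origin} -> {Pilot, FlightNo} does not hold.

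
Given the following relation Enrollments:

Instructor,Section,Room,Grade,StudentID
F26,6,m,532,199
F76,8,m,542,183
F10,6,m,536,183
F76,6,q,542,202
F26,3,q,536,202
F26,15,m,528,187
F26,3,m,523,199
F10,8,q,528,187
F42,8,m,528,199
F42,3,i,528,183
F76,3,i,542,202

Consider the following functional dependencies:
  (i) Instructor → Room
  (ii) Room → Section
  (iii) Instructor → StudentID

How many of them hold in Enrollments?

0

(i) Instructor → Room: Instructor=F26: 4 rows → Room takes values {m, q} — violation; Instructor=F76: 3 rows → Room takes values {m, q, i} — violation; Instructor=F10: 2 rows → Room takes values {m, q} — violation; Instructor=F42: 2 rows → Room takes values {m, i} — violation — fails.
(ii) Room → Section: Room=m: 6 rows → Section takes values {6, 8, 15, 3} — violation; Room=q: 3 rows → Section takes values {6, 3, 8} — violation — fails.
(iii) Instructor → StudentID: Instructor=F26: 4 rows → StudentID takes values {199, 202, 187} — violation; Instructor=F76: 3 rows → StudentID takes values {183, 202} — violation; Instructor=F10: 2 rows → StudentID takes values {183, 187} — violation; Instructor=F42: 2 rows → StudentID takes values {199, 183} — violation — fails.
None of the 3 dependencies hold.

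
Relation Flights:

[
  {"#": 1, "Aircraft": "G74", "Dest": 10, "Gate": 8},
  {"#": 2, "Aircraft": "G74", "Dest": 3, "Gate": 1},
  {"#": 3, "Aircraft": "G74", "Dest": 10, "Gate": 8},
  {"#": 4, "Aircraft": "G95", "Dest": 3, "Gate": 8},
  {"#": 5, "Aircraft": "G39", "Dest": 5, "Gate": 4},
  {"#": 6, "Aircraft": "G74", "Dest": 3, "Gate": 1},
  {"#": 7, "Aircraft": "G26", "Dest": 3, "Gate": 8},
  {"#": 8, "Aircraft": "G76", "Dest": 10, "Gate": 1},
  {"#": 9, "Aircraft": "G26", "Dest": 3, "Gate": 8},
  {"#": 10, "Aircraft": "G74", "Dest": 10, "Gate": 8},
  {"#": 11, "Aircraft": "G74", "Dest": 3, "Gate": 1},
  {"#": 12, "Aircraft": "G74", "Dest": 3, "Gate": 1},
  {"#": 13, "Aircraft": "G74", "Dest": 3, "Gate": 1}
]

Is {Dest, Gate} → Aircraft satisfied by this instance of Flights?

(Dest=10, Gate=8): rows 1, 3, 10 → Aircraft = G74, G74, G74 ✓
(Dest=3, Gate=1): rows 2, 6, 11, 12, 13 → Aircraft = G74, G74, G74, G74, G74 ✓
(Dest=3, Gate=8): rows 4, 7, 9 → Aircraft takes values {G95, G26} — violation
(Dest=5, Gate=4): row 5 → Aircraft = G39 ✓
(Dest=10, Gate=1): row 8 → Aircraft = G76 ✓
Two rows agree on {Dest, Gate} but differ on Aircraft, so {Dest, Gate} → Aircraft does not hold.

No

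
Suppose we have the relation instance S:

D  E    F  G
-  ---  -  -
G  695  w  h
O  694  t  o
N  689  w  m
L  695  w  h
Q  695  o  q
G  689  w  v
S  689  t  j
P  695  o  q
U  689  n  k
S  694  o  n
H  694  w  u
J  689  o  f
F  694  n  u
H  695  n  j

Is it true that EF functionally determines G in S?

(E=695, F=w): 2 rows → G = h, h ✓
(E=694, F=t): 1 row → G = o ✓
(E=689, F=w): 2 rows → G takes values {m, v} — violation
(E=695, F=o): 2 rows → G = q, q ✓
(E=689, F=t): 1 row → G = j ✓
(E=689, F=n): 1 row → G = k ✓
(E=694, F=o): 1 row → G = n ✓
(E=694, F=w): 1 row → G = u ✓
(E=689, F=o): 1 row → G = f ✓
(E=694, F=n): 1 row → G = u ✓
(E=695, F=n): 1 row → G = j ✓
Two rows agree on EF but differ on G, so EF -> G does not hold.

No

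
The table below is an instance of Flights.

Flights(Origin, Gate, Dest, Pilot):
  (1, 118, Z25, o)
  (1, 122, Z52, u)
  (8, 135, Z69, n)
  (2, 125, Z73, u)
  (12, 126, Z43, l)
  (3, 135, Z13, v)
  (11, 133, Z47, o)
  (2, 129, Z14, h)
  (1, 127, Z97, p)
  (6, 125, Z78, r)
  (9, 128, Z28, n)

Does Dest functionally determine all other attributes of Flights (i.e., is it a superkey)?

All 11 rows have distinct Dest values, so Dest → (all attributes) holds and Dest is a superkey.

Yes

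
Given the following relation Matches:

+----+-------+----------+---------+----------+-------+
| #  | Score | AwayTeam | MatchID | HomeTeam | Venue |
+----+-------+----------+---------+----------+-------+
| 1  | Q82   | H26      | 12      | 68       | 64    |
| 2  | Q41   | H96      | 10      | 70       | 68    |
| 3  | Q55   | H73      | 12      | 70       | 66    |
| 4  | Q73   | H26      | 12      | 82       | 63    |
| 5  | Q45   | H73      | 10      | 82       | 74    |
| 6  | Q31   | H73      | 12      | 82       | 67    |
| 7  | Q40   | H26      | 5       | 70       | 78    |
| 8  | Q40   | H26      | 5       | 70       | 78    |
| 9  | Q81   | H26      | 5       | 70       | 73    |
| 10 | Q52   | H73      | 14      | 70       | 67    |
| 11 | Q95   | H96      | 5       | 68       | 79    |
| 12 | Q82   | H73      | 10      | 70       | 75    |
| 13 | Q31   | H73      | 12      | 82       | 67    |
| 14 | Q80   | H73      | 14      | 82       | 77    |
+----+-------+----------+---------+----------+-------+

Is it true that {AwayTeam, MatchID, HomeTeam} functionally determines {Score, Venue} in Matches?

No

(AwayTeam=H26, MatchID=12, HomeTeam=68): row 1 → {Score,Venue} = (Q82, 64) ✓
(AwayTeam=H96, MatchID=10, HomeTeam=70): row 2 → {Score,Venue} = (Q41, 68) ✓
(AwayTeam=H73, MatchID=12, HomeTeam=70): row 3 → {Score,Venue} = (Q55, 66) ✓
(AwayTeam=H26, MatchID=12, HomeTeam=82): row 4 → {Score,Venue} = (Q73, 63) ✓
(AwayTeam=H73, MatchID=10, HomeTeam=82): row 5 → {Score,Venue} = (Q45, 74) ✓
(AwayTeam=H73, MatchID=12, HomeTeam=82): rows 6, 13 → {Score,Venue} = (Q31, 67), (Q31, 67) ✓
(AwayTeam=H26, MatchID=5, HomeTeam=70): rows 7, 8, 9 → {Score,Venue} takes values {(Q40, 78), (Q81, 73)} — violation
(AwayTeam=H73, MatchID=14, HomeTeam=70): row 10 → {Score,Venue} = (Q52, 67) ✓
(AwayTeam=H96, MatchID=5, HomeTeam=68): row 11 → {Score,Venue} = (Q95, 79) ✓
(AwayTeam=H73, MatchID=10, HomeTeam=70): row 12 → {Score,Venue} = (Q82, 75) ✓
(AwayTeam=H73, MatchID=14, HomeTeam=82): row 14 → {Score,Venue} = (Q80, 77) ✓
Two rows agree on {AwayTeam, MatchID, HomeTeam} but differ on {Score, Venue}, so {AwayTeam, MatchID, HomeTeam} → {Score, Venue} does not hold.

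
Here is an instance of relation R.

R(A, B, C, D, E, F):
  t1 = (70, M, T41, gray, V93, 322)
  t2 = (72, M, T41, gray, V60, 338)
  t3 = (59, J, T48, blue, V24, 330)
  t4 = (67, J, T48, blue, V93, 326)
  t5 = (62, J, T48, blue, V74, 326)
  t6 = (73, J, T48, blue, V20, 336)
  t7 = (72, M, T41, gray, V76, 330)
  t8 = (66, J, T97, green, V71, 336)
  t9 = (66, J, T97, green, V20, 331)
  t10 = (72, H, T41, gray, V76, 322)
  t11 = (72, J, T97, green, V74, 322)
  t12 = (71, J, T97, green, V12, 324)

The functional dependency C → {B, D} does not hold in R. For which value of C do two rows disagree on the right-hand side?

T41

C=T41: rows 1, 2, 7, 10 → {B,D} takes values {(M, gray), (H, gray)} — violation
C=T48: rows 3, 4, 5, 6 → {B,D} = (J, blue), (J, blue), (J, blue), (J, blue) ✓
C=T97: rows 8, 9, 11, 12 → {B,D} = (J, green), (J, green), (J, green), (J, green) ✓
The only C value with inconsistent RHS is C=T41.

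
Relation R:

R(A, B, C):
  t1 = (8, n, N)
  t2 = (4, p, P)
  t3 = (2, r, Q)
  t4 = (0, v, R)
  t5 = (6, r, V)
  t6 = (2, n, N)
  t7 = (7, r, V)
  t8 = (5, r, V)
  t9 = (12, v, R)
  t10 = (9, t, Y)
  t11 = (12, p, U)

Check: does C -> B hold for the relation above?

Yes

C=N: rows 1, 6 → B = n, n ✓
C=P: row 2 → B = p ✓
C=Q: row 3 → B = r ✓
C=R: rows 4, 9 → B = v, v ✓
C=V: rows 5, 7, 8 → B = r, r, r ✓
C=Y: row 10 → B = t ✓
C=U: row 11 → B = p ✓
Every C value is associated with a single B value, so C -> B holds.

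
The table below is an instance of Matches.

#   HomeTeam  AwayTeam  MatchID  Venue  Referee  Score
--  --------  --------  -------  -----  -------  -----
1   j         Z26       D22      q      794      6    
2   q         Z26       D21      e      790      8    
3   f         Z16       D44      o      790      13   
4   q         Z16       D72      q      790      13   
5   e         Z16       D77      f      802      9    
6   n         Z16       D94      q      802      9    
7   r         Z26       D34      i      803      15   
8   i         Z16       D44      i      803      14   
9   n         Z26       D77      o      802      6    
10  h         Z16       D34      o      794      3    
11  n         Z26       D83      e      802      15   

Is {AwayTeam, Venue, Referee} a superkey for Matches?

All 11 rows have distinct {AwayTeam, Venue, Referee} values, so {AwayTeam, Venue, Referee} → (all attributes) holds and {AwayTeam, Venue, Referee} is a superkey.

Yes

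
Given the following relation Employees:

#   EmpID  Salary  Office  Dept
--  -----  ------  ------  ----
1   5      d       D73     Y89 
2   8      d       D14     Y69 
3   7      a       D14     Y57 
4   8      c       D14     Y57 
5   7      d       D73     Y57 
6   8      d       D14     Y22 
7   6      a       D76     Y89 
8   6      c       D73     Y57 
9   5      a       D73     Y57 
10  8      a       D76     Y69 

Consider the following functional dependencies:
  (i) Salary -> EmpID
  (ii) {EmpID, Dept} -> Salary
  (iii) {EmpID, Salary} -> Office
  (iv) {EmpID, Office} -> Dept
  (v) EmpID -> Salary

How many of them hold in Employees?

(i) Salary -> EmpID: Salary=d: rows 1, 2, 5, 6 → EmpID takes values {5, 8, 7} — violation; Salary=a: rows 3, 7, 9, 10 → EmpID takes values {7, 6, 5, 8} — violation; Salary=c: rows 4, 8 → EmpID takes values {8, 6} — violation — fails.
(ii) {EmpID, Dept} -> Salary: (EmpID=8, Dept=Y69): rows 2, 10 → Salary takes values {d, a} — violation; (EmpID=7, Dept=Y57): rows 3, 5 → Salary takes values {a, d} — violation — fails.
(iii) {EmpID, Salary} -> Office: every LHS value maps to a single RHS value — holds.
(iv) {EmpID, Office} -> Dept: (EmpID=5, Office=D73): rows 1, 9 → Dept takes values {Y89, Y57} — violation; (EmpID=8, Office=D14): rows 2, 4, 6 → Dept takes values {Y69, Y57, Y22} — violation — fails.
(v) EmpID -> Salary: EmpID=5: rows 1, 9 → Salary takes values {d, a} — violation; EmpID=8: rows 2, 4, 6, 10 → Salary takes values {d, c, a} — violation; EmpID=7: rows 3, 5 → Salary takes values {a, d} — violation; EmpID=6: rows 7, 8 → Salary takes values {a, c} — violation — fails.
1 of the 5 dependencies holds.

1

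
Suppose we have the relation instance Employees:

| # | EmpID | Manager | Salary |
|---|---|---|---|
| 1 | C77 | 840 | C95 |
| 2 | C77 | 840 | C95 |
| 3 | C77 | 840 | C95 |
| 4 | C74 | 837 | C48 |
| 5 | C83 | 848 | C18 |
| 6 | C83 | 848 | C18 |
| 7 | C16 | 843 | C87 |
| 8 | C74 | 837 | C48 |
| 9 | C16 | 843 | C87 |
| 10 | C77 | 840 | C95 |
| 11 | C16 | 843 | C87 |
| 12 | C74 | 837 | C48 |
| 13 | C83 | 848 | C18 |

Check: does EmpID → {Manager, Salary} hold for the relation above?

EmpID=C77: rows 1, 2, 3, 10 → {Manager,Salary} = (840, C95), (840, C95), (840, C95), (840, C95) ✓
EmpID=C74: rows 4, 8, 12 → {Manager,Salary} = (837, C48), (837, C48), (837, C48) ✓
EmpID=C83: rows 5, 6, 13 → {Manager,Salary} = (848, C18), (848, C18), (848, C18) ✓
EmpID=C16: rows 7, 9, 11 → {Manager,Salary} = (843, C87), (843, C87), (843, C87) ✓
Every EmpID value is associated with a single {Manager, Salary} value, so EmpID → {Manager, Salary} holds.

Yes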